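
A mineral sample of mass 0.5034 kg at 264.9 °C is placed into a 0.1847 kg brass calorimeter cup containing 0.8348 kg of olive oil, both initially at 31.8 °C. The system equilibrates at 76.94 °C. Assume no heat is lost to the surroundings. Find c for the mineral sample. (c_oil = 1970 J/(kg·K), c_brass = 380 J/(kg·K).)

Heat gained plus heat lost sum to zero:
0.5034×c×(76.94 − 264.9) + 0.8348×1970×(76.94 − 31.8) + 0.1847×380×(76.94 − 31.8) = 0
-94.62 c = -77403
c = -77403/-94.62 ≈ 818.1 J/(kg·K)

c ≈ 818 J/(kg·K)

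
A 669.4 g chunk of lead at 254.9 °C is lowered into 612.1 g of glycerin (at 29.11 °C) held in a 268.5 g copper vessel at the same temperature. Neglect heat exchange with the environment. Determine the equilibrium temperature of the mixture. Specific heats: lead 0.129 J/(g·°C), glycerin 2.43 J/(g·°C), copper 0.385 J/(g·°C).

T_f is the heat-capacity-weighted average of the initial temperatures:
T_f = (86.35×254.9 + 1487.4×29.11 + 103.37×29.11) / (86.35 + 1487.4 + 103.37)
    = 68319 / 1677.1 ≈ 40.74 °C

T_f ≈ 40.7 °C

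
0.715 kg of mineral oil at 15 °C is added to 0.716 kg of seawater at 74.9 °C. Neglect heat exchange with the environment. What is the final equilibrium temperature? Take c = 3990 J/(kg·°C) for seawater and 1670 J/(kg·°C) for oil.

T_f ≈ 57.2 °C

Net heat exchanged in the isolated system is zero:
0.716*3990*(T − 74.9) + 0.715*1670*(T − 15) = 0
(2856.8 + 1194) T = 2856.8*74.9 + 1194*15
T = 231888 / 4050.9 = 57.2 °C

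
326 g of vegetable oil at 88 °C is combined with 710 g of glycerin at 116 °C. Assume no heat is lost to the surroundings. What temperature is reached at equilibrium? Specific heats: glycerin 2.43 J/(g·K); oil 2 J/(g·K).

T_f ≈ 108.3 °C

T_f is the heat-capacity-weighted average of the initial temperatures:
T_f = (1725.3×116 + 652×88) / (1725.3 + 652)
    = 257511 / 2377.3 ≈ 108.32 °C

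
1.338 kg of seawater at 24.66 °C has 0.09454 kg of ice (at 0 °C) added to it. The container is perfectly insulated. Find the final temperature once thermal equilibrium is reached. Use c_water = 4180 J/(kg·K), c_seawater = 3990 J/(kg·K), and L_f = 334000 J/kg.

T_f ≈ 17.5 °C

Conservation of energy gives ΣQ = 0:
latent heat to melt: 0.09454×334000 = 31576
  warm the meltwater: 395.18 T
  seawater cools: 1.338×3990×(T − 24.66) = 5338.6(T − 24.66)
5733.8 T = 131650 − 31576 = 100074
T ≈ 17.45 °C (positive, so assuming full melt was valid).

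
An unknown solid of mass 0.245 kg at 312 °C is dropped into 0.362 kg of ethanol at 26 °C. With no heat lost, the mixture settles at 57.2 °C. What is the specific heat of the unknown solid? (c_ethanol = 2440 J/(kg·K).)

c ≈ 441 J/(kg·K)

Heat lost by the unknown solid = heat gained by the ethanol:
0.245×c×(312 − 57.2) = 0.362×2440×(57.2 − 26)
62.43 c = 27558  ⇒  c ≈ 441.5 J/(kg·K)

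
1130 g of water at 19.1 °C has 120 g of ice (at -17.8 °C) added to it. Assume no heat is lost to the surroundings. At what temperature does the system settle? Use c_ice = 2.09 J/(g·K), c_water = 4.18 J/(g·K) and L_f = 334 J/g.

Energy conservation, ΣQ = 0:
warm ice to 0 °C: 120×2.09×(0 − (-17.8)) = 4464.2
  fusion: m_ice L_f = 120×334 = 40080
  meltwater 0→T: 120×4.18×T = 501.6 T
  water cools: 1130×4.18×(T − 19.1) = 4723.4(T − 19.1)
5225 T = 90217 − 44544 = 45673
T ≈ 8.74 °C (positive, so assuming full melt was valid).

T_f ≈ 8.7 °C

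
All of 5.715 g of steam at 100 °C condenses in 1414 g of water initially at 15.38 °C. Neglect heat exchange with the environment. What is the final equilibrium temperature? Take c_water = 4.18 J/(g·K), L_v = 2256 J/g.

T_f ≈ 17.9 °C

Heat gained plus heat lost sum to zero:
condense steam: −5.715·2256 = −12893; condensed water 100 °C→T: 23.89(T − 100); water warms: 1414·4.18·(T − 15.38) = 5910.5(T − 15.38)
5934.4 T = 12893 + 2388.9 + 90904 = 106186
T ≈ 17.89 °C — below 100 °C, confirming all the steam condensed.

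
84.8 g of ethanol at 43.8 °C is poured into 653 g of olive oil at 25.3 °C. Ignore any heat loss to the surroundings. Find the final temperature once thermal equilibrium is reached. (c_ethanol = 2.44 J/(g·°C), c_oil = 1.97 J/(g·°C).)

T_f ≈ 27.9 °C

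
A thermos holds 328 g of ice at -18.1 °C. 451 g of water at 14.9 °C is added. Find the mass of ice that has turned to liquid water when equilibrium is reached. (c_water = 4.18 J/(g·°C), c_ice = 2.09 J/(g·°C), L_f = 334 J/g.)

m_melted ≈ 46.9 g

Heat available from the water dropping to 0 °C: 451×4.18×14.9 = 28089 J.
Warming the ice to 0 °C takes 328×2.09×18.1 = 12408 J, leaving 15681 J for melting.
Fully melting the ice requires m_ice L_f = 328×334 = 109552 J.
That's not enough to melt it all — equilibrium is at 0 °C with ice remaining.
Mass melted = 15681/334 ≈ 46.95 g.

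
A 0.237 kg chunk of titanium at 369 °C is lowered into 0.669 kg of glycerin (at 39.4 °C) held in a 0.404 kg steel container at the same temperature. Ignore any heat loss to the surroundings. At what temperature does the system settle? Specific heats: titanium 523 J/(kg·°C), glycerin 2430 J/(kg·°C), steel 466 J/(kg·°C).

Taking heat into each body as positive, Σ m c ΔT = 0:
0.237·523·(T − 369) + 0.669·2430·(T − 39.4) + 0.404·466·(T − 39.4) = 0
123.95(T − 369) + 1625.7(T − 39.4) + 188.26(T − 39.4) = 0
(123.95 + 1625.7 + 188.26) T = 123.95·369 + 1625.7·39.4 + 188.26·39.4
T = 117207 / 1937.9 = 60.5 °C

T_f ≈ 60.5 °C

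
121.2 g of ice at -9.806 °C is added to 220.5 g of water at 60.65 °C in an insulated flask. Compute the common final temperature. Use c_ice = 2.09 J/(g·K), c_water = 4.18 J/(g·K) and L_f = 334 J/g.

T_f ≈ 9.1 °C

Heat gained plus heat lost sum to zero:
warm ice to 0 °C: 121.2×2.09×(0 − (-9.806)) = 2483.9
  melt ice: 121.2×334 = 40481
  warm the meltwater: 506.62 T
  water: 921.69(T − 60.65)
1428.3 T = 55900 − 42965 = 12936
T ≈ 9.06 °C (positive, so assuming full melt was valid).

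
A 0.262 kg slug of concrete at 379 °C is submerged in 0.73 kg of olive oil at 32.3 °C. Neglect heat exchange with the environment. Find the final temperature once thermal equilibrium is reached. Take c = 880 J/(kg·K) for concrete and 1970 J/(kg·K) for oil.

Set heat shed by the hot body equal to heat absorbed by the cold body:
0.262*880*(379 − T) = 0.73*1970*(T − 32.3)
230.56(379 − T) = 1438.1(T − 32.3)
1668.7 T = 133833  ⇒  T ≈ 80.20 °C

T_f ≈ 80.2 °C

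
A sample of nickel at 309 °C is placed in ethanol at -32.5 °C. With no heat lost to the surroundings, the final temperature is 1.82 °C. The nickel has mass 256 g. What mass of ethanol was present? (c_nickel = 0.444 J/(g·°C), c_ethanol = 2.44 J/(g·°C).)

m ≈ 417 g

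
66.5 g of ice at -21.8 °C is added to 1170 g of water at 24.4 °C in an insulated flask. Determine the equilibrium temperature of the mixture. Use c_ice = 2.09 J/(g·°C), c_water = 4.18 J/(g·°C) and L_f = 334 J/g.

T_f ≈ 18.2 °C

Energy conservation, ΣQ = 0:
warm ice to 0 °C: 66.5×2.09×(0 − (-21.8)) = 3029.9; latent heat to melt: 66.5×334 = 22211; meltwater 0→T: 66.5×4.18×T = 277.97 T; water: 4890.6(T − 24.4)
5168.6 T = 119331 − 25241 = 94090
T ≈ 18.20 °C (positive, so assuming full melt was valid).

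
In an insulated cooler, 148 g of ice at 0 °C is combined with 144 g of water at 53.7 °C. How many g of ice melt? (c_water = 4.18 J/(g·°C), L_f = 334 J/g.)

m_melted ≈ 96.8 g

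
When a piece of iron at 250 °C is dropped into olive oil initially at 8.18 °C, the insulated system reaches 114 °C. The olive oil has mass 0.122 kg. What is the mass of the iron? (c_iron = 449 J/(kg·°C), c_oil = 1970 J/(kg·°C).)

m ≈ 0.416 kg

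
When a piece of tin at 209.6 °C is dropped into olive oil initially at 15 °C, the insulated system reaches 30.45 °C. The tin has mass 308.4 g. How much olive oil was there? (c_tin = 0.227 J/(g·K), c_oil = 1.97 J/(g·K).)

m ≈ 412 g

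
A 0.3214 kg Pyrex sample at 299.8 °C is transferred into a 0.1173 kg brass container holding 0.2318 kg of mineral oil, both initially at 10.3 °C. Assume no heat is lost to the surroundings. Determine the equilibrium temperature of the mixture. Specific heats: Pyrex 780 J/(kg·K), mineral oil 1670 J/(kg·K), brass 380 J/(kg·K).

Taking heat into each body as positive, Σ m c ΔT = 0:
0.3214×780×(T − 299.8) + 0.2318×1670×(T − 10.3) + 0.1173×380×(T − 10.3) = 0
250.69(T − 299.8) + 387.11(T − 10.3) + 44.57(T − 10.3) = 0
(250.69 + 387.11 + 44.57) T = 250.69×299.8 + 387.11×10.3 + 44.57×10.3
T = 79604/682.37 ≈ 116.66 °C

T_f ≈ 116.7 °C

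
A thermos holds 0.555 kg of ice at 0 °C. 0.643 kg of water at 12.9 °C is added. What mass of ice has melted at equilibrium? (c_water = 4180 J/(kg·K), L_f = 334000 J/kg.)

m_melted ≈ 0.104 kg

Heat available from the water dropping to 0 °C: 0.643·4180·12.9 = 34672 J.
Fully melting the ice requires m_ice L_f = 0.555·334000 = 185370 J.
34672 J < 185370 J, so only part of the ice melts and the system sits at 0 °C.
m_melted·334000 = 34672  ⇒  m_melted ≈ 0.1038 kg.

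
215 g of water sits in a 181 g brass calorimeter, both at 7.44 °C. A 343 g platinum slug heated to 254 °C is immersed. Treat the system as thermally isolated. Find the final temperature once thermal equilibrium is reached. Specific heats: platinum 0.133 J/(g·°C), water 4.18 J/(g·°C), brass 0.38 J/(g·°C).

T_f is the heat-capacity-weighted average of the initial temperatures:
T_f = (45.62×254 + 898.7×7.44 + 68.78×7.44) / (45.62 + 898.7 + 68.78)
    = 18785 / 1013.1 ≈ 18.54 °C

T_f ≈ 18.5 °C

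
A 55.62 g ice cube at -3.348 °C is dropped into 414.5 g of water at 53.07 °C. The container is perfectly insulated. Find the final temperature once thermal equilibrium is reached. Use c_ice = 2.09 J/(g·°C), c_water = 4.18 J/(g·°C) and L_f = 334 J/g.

T_f ≈ 37.1 °C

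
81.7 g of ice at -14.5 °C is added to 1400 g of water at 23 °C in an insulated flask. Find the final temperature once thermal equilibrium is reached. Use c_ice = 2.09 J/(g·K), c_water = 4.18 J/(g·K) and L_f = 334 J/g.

T_f ≈ 16.9 °C

Energy balance with sensible and latent terms:
warm ice to 0 °C: 81.7×2.09×(0 − (-14.5)) = 2475.9; melt ice: 81.7×334 = 27288; warm the meltwater: 341.51 T; water: 5852(T − 23)
6193.5 T = 134596 − 29764 = 104832
T ≈ 16.93 °C. Since T > 0 °C, the all-ice-melts assumption holds.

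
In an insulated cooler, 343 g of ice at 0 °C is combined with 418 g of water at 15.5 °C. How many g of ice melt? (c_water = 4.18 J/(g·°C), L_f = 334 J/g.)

m_melted ≈ 81.1 g

Water can give up m c ΔT = 418×4.18×15.5 = 27082 J before reaching 0 °C.
Fully melting the ice requires m_ice L_f = 343×334 = 114562 J.
Since 27082 < 114562 J, not all the ice melts; equilibrium is at 0 °C.
m_melted×334 = 27082  ⇒  m_melted ≈ 81.08 g.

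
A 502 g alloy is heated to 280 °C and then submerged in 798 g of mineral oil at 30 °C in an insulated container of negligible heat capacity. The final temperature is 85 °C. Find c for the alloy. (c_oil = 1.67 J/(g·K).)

Heat lost by the alloy = heat gained by the oil:
502×c×(280 − 85) = 798×1.67×(85 − 30)
97890 c = 73296  ⇒  c ≈ 0.7488 J/(g·K)

c ≈ 0.749 J/(g·K)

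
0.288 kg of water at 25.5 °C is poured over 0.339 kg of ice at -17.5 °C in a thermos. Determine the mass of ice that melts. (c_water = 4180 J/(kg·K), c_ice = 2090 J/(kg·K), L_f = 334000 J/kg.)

m_melted ≈ 0.0548 kg

Water can give up m c ΔT = 0.288·4180·25.5 = 30698 J before reaching 0 °C.
Of that, 0.339·2090·17.5 = 12399 J goes to bring the ice to 0 °C, leaving 18299 J.
To melt every bit of ice: 0.339·334000 = 113226 J.
That's not enough to melt it all — equilibrium is at 0 °C with ice remaining.
Mass melted = 18299/334000 ≈ 0.05479 kg.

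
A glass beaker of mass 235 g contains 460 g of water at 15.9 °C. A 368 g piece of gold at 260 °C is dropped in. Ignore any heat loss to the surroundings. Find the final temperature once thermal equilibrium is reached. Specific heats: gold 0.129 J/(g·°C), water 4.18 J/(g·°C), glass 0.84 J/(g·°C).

T_f ≈ 21.2 °C

Conservation of energy gives ΣQ = 0:
368×0.129×(T − 260) + 460×4.18×(T − 15.9) + 235×0.84×(T − 15.9) = 0
(47.47 + 1922.8 + 197.4) T = 47.47×260 + 1922.8×15.9 + 197.4×15.9
T = 46054/2167.7 ≈ 21.25 °C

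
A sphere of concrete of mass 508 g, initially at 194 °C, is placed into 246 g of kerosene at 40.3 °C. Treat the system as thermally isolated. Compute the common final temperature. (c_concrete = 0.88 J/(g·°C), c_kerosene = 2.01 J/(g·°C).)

T_f ≈ 113.3 °C

Net heat exchanged in the isolated system is zero:
508·0.88·(T − 194) + 246·2.01·(T − 40.3) = 0
447.04(T − 194) + 494.46(T − 40.3) = 0
(447.04 + 494.46) T = 447.04·194 + 494.46·40.3
T = 106652 / 941.5 = 113 °C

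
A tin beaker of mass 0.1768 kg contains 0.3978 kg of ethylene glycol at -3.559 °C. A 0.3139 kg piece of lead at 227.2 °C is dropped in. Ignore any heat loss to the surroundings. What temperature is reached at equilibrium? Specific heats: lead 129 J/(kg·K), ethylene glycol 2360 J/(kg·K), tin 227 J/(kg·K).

Setting the total heat transfer to zero:
0.3139*129*(T − 227.2) + 0.3978*2360*(T − (-3.559)) + 0.1768*227*(T − (-3.559)) = 0
40.49(T − 227.2) + 938.81(T − (-3.559)) + 40.13(T − (-3.559)) = 0
(40.49 + 938.81 + 40.13) T = 40.49*227.2 + 938.81*(-3.559) + 40.13*(-3.559)
T ≈ 5.61 °C

T_f ≈ 5.6 °C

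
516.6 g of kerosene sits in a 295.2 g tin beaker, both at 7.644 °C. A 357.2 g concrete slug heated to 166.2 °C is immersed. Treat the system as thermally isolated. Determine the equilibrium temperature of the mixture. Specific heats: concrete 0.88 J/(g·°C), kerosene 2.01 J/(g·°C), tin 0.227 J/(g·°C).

T_f ≈ 42.7 °C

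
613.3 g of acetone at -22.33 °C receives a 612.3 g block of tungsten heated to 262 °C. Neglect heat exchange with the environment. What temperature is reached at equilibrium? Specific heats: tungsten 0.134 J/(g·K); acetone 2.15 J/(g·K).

T_f ≈ -5.7 °C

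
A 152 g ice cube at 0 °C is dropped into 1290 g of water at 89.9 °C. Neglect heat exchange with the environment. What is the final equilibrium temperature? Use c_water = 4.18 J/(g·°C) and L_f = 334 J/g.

T_f ≈ 72.0 °C

Net heat exchanged in the isolated system is zero:
latent heat to melt: 152×334 = 50768
  warm the meltwater: 635.36 T
  water cools: 1290×4.18×(T − 89.9) = 5392.2(T − 89.9)
6027.6 T = 484759 − 50768 = 433991
T ≈ 72.00 °C. Since T > 0 °C, the all-ice-melts assumption holds.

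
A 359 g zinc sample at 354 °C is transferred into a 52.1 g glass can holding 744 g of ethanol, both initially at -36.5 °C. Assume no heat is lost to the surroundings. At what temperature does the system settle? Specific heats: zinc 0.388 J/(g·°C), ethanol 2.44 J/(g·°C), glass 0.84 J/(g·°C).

T_f ≈ -9.3 °C

Heat gained plus heat lost sum to zero:
359·0.388·(T − 354) + 744·2.44·(T − (-36.5)) + 52.1·0.84·(T − (-36.5)) = 0
139.29(T − 354) + 1815.4(T − (-36.5)) + 43.76(T − (-36.5)) = 0
(139.29 + 1815.4 + 43.76) T = 139.29·354 + 1815.4·(-36.5) + 43.76·(-36.5)
T = -18549/1998.4 ≈ -9.28 °C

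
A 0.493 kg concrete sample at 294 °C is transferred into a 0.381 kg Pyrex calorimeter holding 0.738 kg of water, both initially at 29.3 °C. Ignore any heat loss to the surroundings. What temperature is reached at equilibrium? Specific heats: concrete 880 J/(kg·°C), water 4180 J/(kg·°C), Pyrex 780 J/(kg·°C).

T_f ≈ 59.4 °C

Setting the total heat transfer to zero:
0.493×880×(T − 294) + 0.738×4180×(T − 29.3) + 0.381×780×(T − 29.3) = 0
3815.9 T = 226642
T = 226642/3815.9 ≈ 59.39 °C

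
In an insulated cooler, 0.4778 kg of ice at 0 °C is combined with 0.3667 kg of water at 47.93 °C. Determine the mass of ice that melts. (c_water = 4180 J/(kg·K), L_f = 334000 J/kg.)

Cooling the water to 0 °C releases 0.3667×4180×47.93 = 73467 J.
Fully melting the ice requires m_ice L_f = 0.4778×334000 = 159585 J.
That's not enough to melt it all — equilibrium is at 0 °C with ice remaining.
m_melt = 73467 / L_f = 0.22 kg.

m_melted ≈ 0.22 kg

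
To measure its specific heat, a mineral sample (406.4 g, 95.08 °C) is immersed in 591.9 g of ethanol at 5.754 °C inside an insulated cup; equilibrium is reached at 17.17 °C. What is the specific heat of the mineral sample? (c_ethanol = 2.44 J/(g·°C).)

m_s c (T_s − T_f) = m_ethanol c_ethanol (T_f − T_0):
406.4×c×(95.08 − 17.17) = 591.9×2.44×(17.17 − 5.754)
31663 c = 16487  ⇒  c ≈ 0.5207 J/(g·°C)

c ≈ 0.521 J/(g·°C)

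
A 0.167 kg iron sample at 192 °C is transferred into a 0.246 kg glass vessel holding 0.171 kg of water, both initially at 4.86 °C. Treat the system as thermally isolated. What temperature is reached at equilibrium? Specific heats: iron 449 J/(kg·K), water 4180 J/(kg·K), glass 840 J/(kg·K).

T_f ≈ 18.9 °C

T_f is the heat-capacity-weighted average of the initial temperatures:
T_f = (74.98×192 + 714.78×4.86 + 206.64×4.86) / (74.98 + 714.78 + 206.64)
    = 18875 / 996.4 ≈ 18.94 °C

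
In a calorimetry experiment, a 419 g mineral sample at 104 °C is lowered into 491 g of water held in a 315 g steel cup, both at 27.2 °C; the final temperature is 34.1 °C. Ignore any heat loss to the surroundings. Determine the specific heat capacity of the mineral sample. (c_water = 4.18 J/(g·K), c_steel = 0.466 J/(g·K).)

Let T be the final temperature. ΣQ_i = 0:
419·c·(34.1 − 104) + 491·4.18·(34.1 − 27.2) + 315·0.466·(34.1 − 27.2) = 0
-29288 c = -15174
c = -15174/-29288 ≈ 0.5181 J/(g·K)

c ≈ 0.518 J/(g·K)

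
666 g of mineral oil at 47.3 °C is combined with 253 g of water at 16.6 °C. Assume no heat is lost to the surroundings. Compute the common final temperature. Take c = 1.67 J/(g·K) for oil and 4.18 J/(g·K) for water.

T_f ≈ 32.3 °C

|Q_oil| = |Q_water|:
666×1.67×(47.3 − T) = 253×4.18×(T − 16.6)
1112.2(47.3 − T) = 1057.5(T − 16.6)
2169.8 T = 70163  ⇒  T ≈ 32.34 °C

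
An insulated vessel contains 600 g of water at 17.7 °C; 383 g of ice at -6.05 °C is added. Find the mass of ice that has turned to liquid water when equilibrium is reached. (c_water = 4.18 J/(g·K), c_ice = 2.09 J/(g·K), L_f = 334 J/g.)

Water can give up m c ΔT = 600×4.18×17.7 = 44392 J before reaching 0 °C.
Of that, 383×2.09×6.05 = 4842.8 J goes to bring the ice to 0 °C, leaving 39549 J.
To melt every bit of ice: 383×334 = 127922 J.
39549 J < 127922 J, so only part of the ice melts and the system sits at 0 °C.
m_melt = 39549 / L_f = 118.4 g.

m_melted ≈ 118 g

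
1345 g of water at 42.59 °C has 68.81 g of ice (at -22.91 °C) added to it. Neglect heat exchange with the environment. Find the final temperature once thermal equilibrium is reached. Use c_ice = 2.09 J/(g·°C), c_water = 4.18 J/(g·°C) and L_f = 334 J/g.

T_f ≈ 36.1 °C

Energy balance with sensible and latent terms:
ice -22.91→0 °C: 68.81·2.09·22.91 = 3294.8; latent heat to melt: 68.81·334 = 22983; meltwater 0→T: 68.81·4.18·T = 287.63 T; water: 5622.1(T − 42.59)
5909.7 T = 239445 − 26277 = 213168
T ≈ 36.07 °C (positive, so assuming full melt was valid).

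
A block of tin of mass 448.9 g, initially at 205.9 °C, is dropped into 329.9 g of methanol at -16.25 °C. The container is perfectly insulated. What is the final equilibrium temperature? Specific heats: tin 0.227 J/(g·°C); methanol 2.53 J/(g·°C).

T_f ≈ 7.9 °C

Setting the total heat transfer to zero:
448.9×0.227×(T − 205.9) + 329.9×2.53×(T − (-16.25)) = 0
(101.9 + 834.65) T = 101.9×205.9 + 834.65×(-16.25)
T = 7418.3/936.55 ≈ 7.92 °C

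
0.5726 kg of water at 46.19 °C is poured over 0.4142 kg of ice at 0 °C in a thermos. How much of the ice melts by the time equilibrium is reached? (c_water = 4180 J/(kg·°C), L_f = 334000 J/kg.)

m_melted ≈ 0.331 kg

Cooling the water to 0 °C releases 0.5726·4180·46.19 = 110554 J.
Melting all 0.4142 kg of ice would need 0.4142·334000 = 138343 J.
110554 J < 138343 J, so only part of the ice melts and the system sits at 0 °C.
m_melt = 110554 / L_f = 0.331 kg.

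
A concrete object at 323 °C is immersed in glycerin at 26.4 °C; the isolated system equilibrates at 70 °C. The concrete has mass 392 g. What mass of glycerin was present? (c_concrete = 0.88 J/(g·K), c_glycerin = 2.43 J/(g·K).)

m ≈ 824 g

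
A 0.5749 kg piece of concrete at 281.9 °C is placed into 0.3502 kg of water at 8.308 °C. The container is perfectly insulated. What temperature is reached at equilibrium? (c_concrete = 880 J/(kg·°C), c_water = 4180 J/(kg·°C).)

T_f = Σ m_i c_i T_i / Σ m_i c_i:
T_f = (505.91*281.9 + 1463.8*8.308) / (505.91 + 1463.8)
    = 154778 / 1969.7 ≈ 78.58 °C

T_f ≈ 78.6 °C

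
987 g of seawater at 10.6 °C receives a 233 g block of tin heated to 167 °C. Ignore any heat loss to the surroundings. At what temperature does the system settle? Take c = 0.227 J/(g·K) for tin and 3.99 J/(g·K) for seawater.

Heat gained plus heat lost sum to zero:
233*0.227*(T − 167) + 987*3.99*(T − 10.6) = 0
52.89(T − 167) + 3938.1(T − 10.6) = 0
(52.89 + 3938.1) T = 52.89*167 + 3938.1*10.6
T = 50577 / 3991 = 12.7 °C

T_f ≈ 12.7 °C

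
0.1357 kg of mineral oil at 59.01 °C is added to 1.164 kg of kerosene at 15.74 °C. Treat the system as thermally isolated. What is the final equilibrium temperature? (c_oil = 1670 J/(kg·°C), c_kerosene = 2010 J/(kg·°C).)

T_f ≈ 19.6 °C

Let T be the final temperature. ΣQ_i = 0:
0.1357*1670*(T − 59.01) + 1.164*2010*(T − 15.74) = 0
226.62(T − 59.01) + 2339.6(T − 15.74) = 0
(226.62 + 2339.6) T = 226.62*59.01 + 2339.6*15.74
T = 50199 / 2566.3 = 19.6 °C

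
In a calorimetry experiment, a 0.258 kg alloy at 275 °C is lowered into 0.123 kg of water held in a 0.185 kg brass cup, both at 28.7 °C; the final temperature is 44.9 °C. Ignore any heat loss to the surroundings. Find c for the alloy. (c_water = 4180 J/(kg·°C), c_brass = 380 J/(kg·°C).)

Let T be the final temperature. ΣQ_i = 0:
0.258×c×(44.9 − 275) + 0.123×4180×(44.9 − 28.7) + 0.185×380×(44.9 − 28.7) = 0
-59.37 c = -9467.9
c = -9467.9/-59.37 ≈ 159.5 J/(kg·°C)

c ≈ 159 J/(kg·°C)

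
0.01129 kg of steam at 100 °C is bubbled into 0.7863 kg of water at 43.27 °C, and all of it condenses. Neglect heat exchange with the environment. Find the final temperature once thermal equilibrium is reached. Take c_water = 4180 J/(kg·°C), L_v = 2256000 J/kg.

Taking heat into each body as positive, Σ m c ΔT = 0:
steam→water at 100 °C releases m L_v = 0.01129×2256000 = 25470; condensate cools 100→T: 0.01129×4180×(T − 100) = 47.19(T − 100); water warms: 0.7863×4180×(T − 43.27) = 3286.7(T − 43.27)
3333.9 T = 25470 + 4719.2 + 142217 = 172406
T ≈ 51.71 °C — below 100 °C, confirming all the steam condensed.

T_f ≈ 51.7 °C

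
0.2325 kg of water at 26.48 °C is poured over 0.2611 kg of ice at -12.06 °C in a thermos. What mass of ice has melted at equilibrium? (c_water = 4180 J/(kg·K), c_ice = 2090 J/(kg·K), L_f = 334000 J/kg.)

m_melted ≈ 0.0573 kg

Water can give up m c ΔT = 0.2325×4180×26.48 = 25735 J before reaching 0 °C.
Of that, 0.2611×2090×12.06 = 6581.1 J goes to bring the ice to 0 °C, leaving 19153 J.
Melting all 0.2611 kg of ice would need 0.2611×334000 = 87207 J.
Since 19153 < 87207 J, not all the ice melts; equilibrium is at 0 °C.
m_melt = 19153 / L_f = 0.05735 kg.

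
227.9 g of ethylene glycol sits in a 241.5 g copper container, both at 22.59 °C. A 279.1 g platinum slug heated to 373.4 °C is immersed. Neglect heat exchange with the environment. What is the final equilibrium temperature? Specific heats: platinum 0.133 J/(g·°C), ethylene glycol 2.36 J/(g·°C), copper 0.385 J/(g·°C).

T_f ≈ 42.1 °C

Taking heat into each body as positive, Σ m c ΔT = 0:
279.1×0.133×(T − 373.4) + 227.9×2.36×(T − 22.59) + 241.5×0.385×(T − 22.59) = 0
(37.12 + 537.84 + 92.98) T = 37.12×373.4 + 537.84×22.59 + 92.98×22.59
T = 28111/667.94 ≈ 42.09 °C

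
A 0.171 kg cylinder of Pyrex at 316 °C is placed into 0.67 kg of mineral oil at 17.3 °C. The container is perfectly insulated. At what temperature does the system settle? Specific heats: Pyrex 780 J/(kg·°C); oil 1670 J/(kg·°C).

T_f ≈ 49.1 °C

Set heat shed by the hot body equal to heat absorbed by the cold body:
0.171*780*(316 − T) = 0.67*1670*(T − 17.3)
133.38(316 − T) = 1118.9(T − 17.3)
1252.3 T = 61505  ⇒  T ≈ 49.11 °C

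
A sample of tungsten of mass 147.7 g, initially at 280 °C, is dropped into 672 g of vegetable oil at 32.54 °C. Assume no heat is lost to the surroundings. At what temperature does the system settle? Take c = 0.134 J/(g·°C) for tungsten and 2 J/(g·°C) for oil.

T_f ≈ 36.1 °C

Taking heat into each body as positive, Σ m c ΔT = 0:
147.7·0.134·(T − 280) + 672·2·(T − 32.54) = 0
1363.8 T = 49275
T = 49275 / 1363.8 = 36.1 °C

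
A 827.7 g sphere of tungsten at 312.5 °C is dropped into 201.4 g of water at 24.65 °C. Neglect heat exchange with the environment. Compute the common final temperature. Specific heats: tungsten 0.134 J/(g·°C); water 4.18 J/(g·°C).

Net heat exchanged in the isolated system is zero:
827.7*0.134*(T − 312.5) + 201.4*4.18*(T − 24.65) = 0
(110.91 + 841.85) T = 110.91*312.5 + 841.85*24.65
T ≈ 58.16 °C

T_f ≈ 58.2 °C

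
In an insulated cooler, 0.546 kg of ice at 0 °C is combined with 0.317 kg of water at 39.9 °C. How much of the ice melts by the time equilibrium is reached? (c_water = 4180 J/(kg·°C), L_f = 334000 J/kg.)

m_melted ≈ 0.158 kg

Heat available from the water dropping to 0 °C: 0.317·4180·39.9 = 52870 J.
Fully melting the ice requires m_ice L_f = 0.546·334000 = 182364 J.
Since 52870 < 182364 J, not all the ice melts; equilibrium is at 0 °C.
Mass melted = 52870/334000 ≈ 0.1583 kg.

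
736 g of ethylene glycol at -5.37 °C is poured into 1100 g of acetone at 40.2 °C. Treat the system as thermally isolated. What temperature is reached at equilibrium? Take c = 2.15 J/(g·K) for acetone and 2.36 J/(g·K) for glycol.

T_f ≈ 20.9 °C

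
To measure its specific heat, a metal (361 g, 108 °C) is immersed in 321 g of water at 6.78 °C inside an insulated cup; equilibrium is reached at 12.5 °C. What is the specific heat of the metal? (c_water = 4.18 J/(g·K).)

c ≈ 0.223 J/(g·K)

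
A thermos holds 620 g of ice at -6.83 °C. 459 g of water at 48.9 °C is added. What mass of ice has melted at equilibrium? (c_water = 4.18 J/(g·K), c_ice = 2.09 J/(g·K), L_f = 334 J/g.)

m_melted ≈ 254 g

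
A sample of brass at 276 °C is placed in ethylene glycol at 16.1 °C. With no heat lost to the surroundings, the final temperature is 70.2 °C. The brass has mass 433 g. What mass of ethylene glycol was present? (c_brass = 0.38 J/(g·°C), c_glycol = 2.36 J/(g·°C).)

m ≈ 265 g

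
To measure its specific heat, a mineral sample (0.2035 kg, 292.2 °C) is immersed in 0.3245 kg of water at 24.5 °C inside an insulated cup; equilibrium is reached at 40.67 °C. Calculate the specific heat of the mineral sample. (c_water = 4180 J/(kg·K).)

c ≈ 428 J/(kg·K)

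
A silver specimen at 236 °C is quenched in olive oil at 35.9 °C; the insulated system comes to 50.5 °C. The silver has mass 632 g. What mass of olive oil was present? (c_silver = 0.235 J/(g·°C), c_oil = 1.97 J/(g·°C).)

m ≈ 958 g

Heat lost by the silver = heat gained by the oil:
632·0.235·(236 − 50.5) = m·1.97·(50.5 − 35.9)
28.76 m = 27550  ⇒  m ≈ 957.9 g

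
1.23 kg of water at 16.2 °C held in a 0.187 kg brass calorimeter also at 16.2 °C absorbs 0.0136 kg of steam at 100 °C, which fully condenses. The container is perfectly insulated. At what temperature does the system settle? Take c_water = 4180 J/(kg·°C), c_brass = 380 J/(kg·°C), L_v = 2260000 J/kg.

T_f ≈ 22.9 °C

Energy balance with sensible and latent terms:
latent heat released on condensation: 0.0136·2260000 = 30736
  condensate cools 100→T: 0.0136·4180·(T − 100) = 56.85(T − 100)
  water warms: 1.23·4180·(T − 16.2) = 5141.4(T − 16.2)
  cup: 71.06(T − 16.2)
5269.3 T = 30736 + 5684.8 + 84442 = 120863
T ≈ 22.94 °C (< 100 °C, so full condensation is consistent).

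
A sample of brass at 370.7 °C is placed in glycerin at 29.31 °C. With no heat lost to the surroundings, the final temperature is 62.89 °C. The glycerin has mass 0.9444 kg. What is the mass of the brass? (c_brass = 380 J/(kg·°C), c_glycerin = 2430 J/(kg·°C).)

Let T be the final temperature. ΣQ_i = 0:
m·380·(62.89 − 370.7) + 0.9444·2430·(62.89 − 29.31) = 0
-116968 m = -77062
m = -77062/-116968 ≈ 0.6588 kg

m ≈ 0.659 kg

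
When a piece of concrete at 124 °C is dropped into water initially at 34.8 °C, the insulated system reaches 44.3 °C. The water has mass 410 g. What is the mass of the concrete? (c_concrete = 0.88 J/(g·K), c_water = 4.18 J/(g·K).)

m ≈ 232 g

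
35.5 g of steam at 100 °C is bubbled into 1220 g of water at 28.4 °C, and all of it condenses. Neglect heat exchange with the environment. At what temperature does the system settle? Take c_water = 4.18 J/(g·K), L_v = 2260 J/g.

Conservation of energy gives ΣQ = 0:
latent heat released on condensation: 35.5·2260 = 80230
  condensate cools 100→T: 35.5·4.18·(T − 100) = 148.39(T − 100)
  water warms: 1220·4.18·(T − 28.4) = 5099.6(T − 28.4)
5248 T = 80230 + 14839 + 144829 = 239898
T ≈ 45.71 °C — below 100 °C, confirming all the steam condensed.

T_f ≈ 45.7 °C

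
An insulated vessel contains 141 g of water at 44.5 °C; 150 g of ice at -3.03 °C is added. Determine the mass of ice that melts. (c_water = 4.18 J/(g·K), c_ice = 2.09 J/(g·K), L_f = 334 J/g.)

Cooling the water to 0 °C releases 141·4.18·44.5 = 26227 J.
Warming the ice to 0 °C takes 150·2.09·3.03 = 949.9 J, leaving 25278 J for melting.
Fully melting the ice requires m_ice L_f = 150·334 = 50100 J.
That's not enough to melt it all — equilibrium is at 0 °C with ice remaining.
m_melted·334 = 25278  ⇒  m_melted ≈ 75.68 g.

m_melted ≈ 75.7 g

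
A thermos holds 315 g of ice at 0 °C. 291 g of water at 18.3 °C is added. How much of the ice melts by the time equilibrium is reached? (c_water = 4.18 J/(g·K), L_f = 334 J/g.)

Cooling the water to 0 °C releases 291·4.18·18.3 = 22260 J.
To melt every bit of ice: 315·334 = 105210 J.
22260 J < 105210 J, so only part of the ice melts and the system sits at 0 °C.
m_melted·334 = 22260  ⇒  m_melted ≈ 66.65 g.

m_melted ≈ 66.6 g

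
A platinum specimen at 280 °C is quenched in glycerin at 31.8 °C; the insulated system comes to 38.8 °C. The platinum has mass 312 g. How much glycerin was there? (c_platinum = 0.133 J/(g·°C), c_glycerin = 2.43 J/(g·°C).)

m ≈ 588 g

Energy conservation, ΣQ = 0:
312×0.133×(38.8 − 280) + m×2.43×(38.8 − 31.8) = 0
17.01 m = 10009
m = 10009/17.01 ≈ 588.4 g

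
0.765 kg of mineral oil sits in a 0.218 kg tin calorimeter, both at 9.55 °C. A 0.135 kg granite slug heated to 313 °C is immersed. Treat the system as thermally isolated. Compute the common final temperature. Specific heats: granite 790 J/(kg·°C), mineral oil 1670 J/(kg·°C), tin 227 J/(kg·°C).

T_f ≈ 32.1 °C

T_f = Σ m_i c_i T_i / Σ m_i c_i:
T_f = (106.65×313 + 1277.5×9.55 + 49.49×9.55) / (106.65 + 1277.5 + 49.49)
    = 46055 / 1433.7 ≈ 32.12 °C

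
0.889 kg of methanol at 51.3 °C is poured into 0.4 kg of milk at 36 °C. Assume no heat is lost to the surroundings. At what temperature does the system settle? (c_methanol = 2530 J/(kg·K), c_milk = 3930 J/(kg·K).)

T_f ≈ 45.0 °C

Heat gained plus heat lost sum to zero:
0.889·2530·(T − 51.3) + 0.4·3930·(T − 36) = 0
2249.2(T − 51.3) + 1572(T − 36) = 0
3821.2 T = 171974
T = 171974 / 3821.2 = 45 °C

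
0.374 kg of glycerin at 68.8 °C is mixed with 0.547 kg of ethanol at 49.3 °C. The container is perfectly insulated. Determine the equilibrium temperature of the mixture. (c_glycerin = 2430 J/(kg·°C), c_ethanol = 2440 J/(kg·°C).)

T_f ≈ 57.2 °C

|Q_glycerin| = |Q_ethanol|:
0.374·2430·(68.8 − T) = 0.547·2440·(T − 49.3)
908.82(68.8 − T) = 1334.7(T − 49.3)
2243.5 T = 128327  ⇒  T ≈ 57.20 °C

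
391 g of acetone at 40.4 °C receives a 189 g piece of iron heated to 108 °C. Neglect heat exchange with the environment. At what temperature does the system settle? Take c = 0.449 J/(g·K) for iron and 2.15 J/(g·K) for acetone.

T_f = Σ m_i c_i T_i / Σ m_i c_i:
T_f = (84.86·108 + 840.65·40.4) / (84.86 + 840.65)
    = 43127 / 925.51 ≈ 46.60 °C

T_f ≈ 46.6 °C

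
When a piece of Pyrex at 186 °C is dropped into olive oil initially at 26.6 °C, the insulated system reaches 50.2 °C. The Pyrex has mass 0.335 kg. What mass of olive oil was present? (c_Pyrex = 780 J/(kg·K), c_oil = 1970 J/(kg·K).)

m ≈ 0.763 kg

Taking heat into each body as positive, Σ m c ΔT = 0:
0.335×780×(50.2 − 186) + m×1970×(50.2 − 26.6) = 0
46492 m = 35485
m = 35485/46492 ≈ 0.7632 kg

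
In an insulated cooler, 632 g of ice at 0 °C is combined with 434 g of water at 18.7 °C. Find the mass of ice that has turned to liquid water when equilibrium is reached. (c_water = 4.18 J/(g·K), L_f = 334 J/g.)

Water can give up m c ΔT = 434×4.18×18.7 = 33924 J before reaching 0 °C.
Melting all 632 g of ice would need 632×334 = 211088 J.
33924 J < 211088 J, so only part of the ice melts and the system sits at 0 °C.
m_melted×334 = 33924  ⇒  m_melted ≈ 101.6 g.

m_melted ≈ 102 g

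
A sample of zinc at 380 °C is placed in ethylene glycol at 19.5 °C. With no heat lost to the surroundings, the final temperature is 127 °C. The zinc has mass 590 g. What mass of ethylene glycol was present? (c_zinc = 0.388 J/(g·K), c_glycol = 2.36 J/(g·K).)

m ≈ 228 g

Heat lost by the zinc = heat gained by the glycol:
590·0.388·(380 − 127) = m·2.36·(127 − 19.5)
253.7 m = 57917  ⇒  m ≈ 228.3 g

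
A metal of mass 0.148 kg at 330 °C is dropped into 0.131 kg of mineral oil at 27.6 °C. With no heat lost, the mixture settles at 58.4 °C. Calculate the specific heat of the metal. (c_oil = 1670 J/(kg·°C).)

c ≈ 168 J/(kg·°C)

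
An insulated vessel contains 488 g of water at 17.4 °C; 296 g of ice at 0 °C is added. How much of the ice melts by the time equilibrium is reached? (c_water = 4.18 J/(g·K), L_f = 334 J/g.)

Water can give up m c ΔT = 488×4.18×17.4 = 35493 J before reaching 0 °C.
Fully melting the ice requires m_ice L_f = 296×334 = 98864 J.
That's not enough to melt it all — equilibrium is at 0 °C with ice remaining.
m_melted×334 = 35493  ⇒  m_melted ≈ 106.3 g.

m_melted ≈ 106 g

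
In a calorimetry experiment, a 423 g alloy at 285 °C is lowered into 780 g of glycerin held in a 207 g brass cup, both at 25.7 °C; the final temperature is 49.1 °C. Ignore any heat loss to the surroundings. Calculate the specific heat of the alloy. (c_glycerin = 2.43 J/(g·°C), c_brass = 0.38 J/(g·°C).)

c ≈ 0.463 J/(g·°C)

Energy conservation, ΣQ = 0:
423×c×(49.1 − 285) + 780×2.43×(49.1 − 25.7) + 207×0.38×(49.1 − 25.7) = 0
-99786 c = -46193
c = -46193/-99786 ≈ 0.4629 J/(g·°C)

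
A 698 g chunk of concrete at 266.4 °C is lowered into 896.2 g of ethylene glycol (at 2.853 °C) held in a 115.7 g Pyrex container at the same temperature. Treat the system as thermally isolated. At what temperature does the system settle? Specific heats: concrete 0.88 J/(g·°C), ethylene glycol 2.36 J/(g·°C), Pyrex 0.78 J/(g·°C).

Taking heat into each body as positive, Σ m c ΔT = 0:
698×0.88×(T − 266.4) + 896.2×2.36×(T − 2.853) + 115.7×0.78×(T − 2.853) = 0
(614.24 + 2115 + 90.25) T = 614.24×266.4 + 2115×2.853 + 90.25×2.853
T ≈ 60.27 °C

T_f ≈ 60.3 °C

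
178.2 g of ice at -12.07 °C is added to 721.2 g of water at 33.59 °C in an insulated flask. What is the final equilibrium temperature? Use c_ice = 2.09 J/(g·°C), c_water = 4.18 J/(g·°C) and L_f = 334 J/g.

T_f ≈ 9.9 °C

Net heat exchanged in the isolated system is zero:
ice -12.07→0 °C: 178.2·2.09·12.07 = 4495.3
  melt ice: 178.2·334 = 59519
  warm the meltwater: 744.88 T
  water cools: 721.2·4.18·(T − 33.59) = 3014.6(T − 33.59)
3759.5 T = 101261 − 64014 = 37247
T ≈ 9.91 °C (positive, so assuming full melt was valid).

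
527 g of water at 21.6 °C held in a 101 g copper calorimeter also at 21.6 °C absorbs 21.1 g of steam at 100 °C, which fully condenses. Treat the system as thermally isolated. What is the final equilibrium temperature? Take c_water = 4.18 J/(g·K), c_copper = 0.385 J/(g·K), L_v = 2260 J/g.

Let T be the final temperature. ΣQ_i = 0:
condense steam: −21.1×2260 = −47686
  condensate cools 100→T: 21.1×4.18×(T − 100) = 88.2(T − 100)
  water warms: 527×4.18×(T − 21.6) = 2202.9(T − 21.6)
  cup: 38.88(T − 21.6)
2329.9 T = 47686 + 8819.8 + 48422 = 104927
T ≈ 45.03 °C — below 100 °C, confirming all the steam condensed.

T_f ≈ 45.0 °C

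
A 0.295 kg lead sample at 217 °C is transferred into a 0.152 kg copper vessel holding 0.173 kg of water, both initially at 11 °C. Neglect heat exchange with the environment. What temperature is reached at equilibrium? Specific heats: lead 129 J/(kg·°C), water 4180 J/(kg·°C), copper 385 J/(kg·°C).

Taking heat into each body as positive, Σ m c ΔT = 0:
0.295·129·(T − 217) + 0.173·4180·(T − 11) + 0.152·385·(T − 11) = 0
38.05(T − 217) + 723.14(T − 11) + 58.52(T − 11) = 0
(38.05 + 723.14 + 58.52) T = 38.05·217 + 723.14·11 + 58.52·11
T = 16856 / 819.72 = 20.6 °C

T_f ≈ 20.6 °C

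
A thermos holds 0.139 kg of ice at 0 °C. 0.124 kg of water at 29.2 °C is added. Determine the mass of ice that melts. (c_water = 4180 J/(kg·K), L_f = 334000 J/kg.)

m_melted ≈ 0.0453 kg

Water can give up m c ΔT = 0.124×4180×29.2 = 15135 J before reaching 0 °C.
To melt every bit of ice: 0.139×334000 = 46426 J.
Since 15135 < 46426 J, not all the ice melts; equilibrium is at 0 °C.
m_melted×334000 = 15135  ⇒  m_melted ≈ 0.04531 kg.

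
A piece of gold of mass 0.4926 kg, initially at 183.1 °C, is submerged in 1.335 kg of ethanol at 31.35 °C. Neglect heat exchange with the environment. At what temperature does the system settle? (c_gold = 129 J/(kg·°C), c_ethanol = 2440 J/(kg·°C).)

T_f ≈ 34.3 °C

Heat gained plus heat lost sum to zero:
0.4926×129×(T − 183.1) + 1.335×2440×(T − 31.35) = 0
3320.9 T = 113755
T = 113755/3320.9 ≈ 34.25 °C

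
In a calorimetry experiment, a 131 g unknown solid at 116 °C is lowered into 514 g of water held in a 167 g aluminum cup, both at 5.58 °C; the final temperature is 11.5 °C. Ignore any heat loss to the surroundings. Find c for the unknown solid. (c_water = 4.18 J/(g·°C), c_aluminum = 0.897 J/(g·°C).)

c ≈ 0.994 J/(g·°C)

Setting the total heat transfer to zero:
131·c·(11.5 − 116) + 514·4.18·(11.5 − 5.58) + 167·0.897·(11.5 − 5.58) = 0
-13690 c = -13606
c = -13606/-13690 ≈ 0.9939 J/(g·°C)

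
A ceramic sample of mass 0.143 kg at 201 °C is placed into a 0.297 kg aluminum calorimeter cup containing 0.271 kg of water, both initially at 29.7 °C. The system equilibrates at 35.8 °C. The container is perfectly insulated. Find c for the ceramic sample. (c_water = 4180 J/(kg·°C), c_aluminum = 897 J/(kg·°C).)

c ≈ 361 J/(kg·°C)

Setting the total heat transfer to zero:
0.143×c×(35.8 − 201) + 0.271×4180×(35.8 − 29.7) + 0.297×897×(35.8 − 29.7) = 0
-23.62 c = -8535.1
c = -8535.1/-23.62 ≈ 361.3 J/(kg·°C)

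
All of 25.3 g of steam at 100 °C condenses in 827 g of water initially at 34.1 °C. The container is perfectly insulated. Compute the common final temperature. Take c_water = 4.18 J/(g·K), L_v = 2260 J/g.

T_f ≈ 52.1 °C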